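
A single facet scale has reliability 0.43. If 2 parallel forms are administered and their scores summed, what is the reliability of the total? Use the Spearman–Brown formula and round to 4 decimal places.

0.6014

ρ_k = kρ / (1 + (k−1)ρ) = 2·0.43 / (1 + 1·0.43) = 0.860 / 1.430 = 0.6014.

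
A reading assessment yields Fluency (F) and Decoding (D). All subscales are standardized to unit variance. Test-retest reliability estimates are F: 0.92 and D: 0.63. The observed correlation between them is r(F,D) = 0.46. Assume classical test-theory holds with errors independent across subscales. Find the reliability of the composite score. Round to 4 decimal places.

Var(F+D) = 2 + 2·[0.46] = 2 + 0.92 = 2.92.
Because errors are independent across components, Cov(Tᵢ,Tⱼ) = Cov(Xᵢ,Xⱼ); the off-diagonal part of the true-score variance is the same as above.
True-score variance = [0.92 + 0.63] + 0.92 = 1.55 + 0.92 = 2.47.
Reliability = 2.47 / 2.92 = 0.8459.

0.8459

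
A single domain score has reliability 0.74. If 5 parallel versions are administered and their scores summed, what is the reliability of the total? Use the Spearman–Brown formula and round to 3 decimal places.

ρ_k = kρ / (1 + (k−1)ρ) = 5·0.74 / (1 + 4·0.74) = 3.700 / 3.960 = 0.934.

0.934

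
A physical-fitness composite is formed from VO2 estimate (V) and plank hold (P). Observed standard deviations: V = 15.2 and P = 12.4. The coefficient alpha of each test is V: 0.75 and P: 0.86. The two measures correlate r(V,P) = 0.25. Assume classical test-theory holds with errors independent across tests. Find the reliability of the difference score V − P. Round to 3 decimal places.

Var(V−P) = 15.2² + 12.4² − 2·15.2·12.4·0.25 = 384.8 − 94.24 = 290.56.
Under uncorrelated errors the observed covariances equal the true-score covariances, so only the own-variance terms attenuate.
True-score variance = [15.2²·0.75 + 12.4²·0.86] − 94.24 = 305.514 − 94.24 = 211.274.
Reliability = 211.274 / 290.56 = 0.727.

0.727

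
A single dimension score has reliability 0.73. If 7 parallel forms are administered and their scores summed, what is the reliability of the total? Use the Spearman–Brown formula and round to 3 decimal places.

0.950

ρ_k = kρ / (1 + (k−1)ρ) = 7·0.73 / (1 + 6·0.73) = 5.110 / 5.380 = 0.950.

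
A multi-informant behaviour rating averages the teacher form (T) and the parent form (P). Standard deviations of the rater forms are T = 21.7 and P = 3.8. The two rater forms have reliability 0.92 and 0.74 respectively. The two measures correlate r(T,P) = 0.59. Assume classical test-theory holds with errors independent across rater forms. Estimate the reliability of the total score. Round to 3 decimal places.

Var(T+P) = 21.7² + 3.8² + 2·[21.7·3.8·0.59] = 485.33 + 97.3028 = 582.633.
Because errors are independent across components, Cov(Tᵢ,Tⱼ) = Cov(Xᵢ,Xⱼ); the off-diagonal part of the true-score variance is the same as above.
True-score variance = [21.7²·0.92 + 3.8²·0.74] + 97.3028 = 443.904 + 97.3028 = 541.207.
Reliability = 541.207 / 582.633 = 0.929.

0.929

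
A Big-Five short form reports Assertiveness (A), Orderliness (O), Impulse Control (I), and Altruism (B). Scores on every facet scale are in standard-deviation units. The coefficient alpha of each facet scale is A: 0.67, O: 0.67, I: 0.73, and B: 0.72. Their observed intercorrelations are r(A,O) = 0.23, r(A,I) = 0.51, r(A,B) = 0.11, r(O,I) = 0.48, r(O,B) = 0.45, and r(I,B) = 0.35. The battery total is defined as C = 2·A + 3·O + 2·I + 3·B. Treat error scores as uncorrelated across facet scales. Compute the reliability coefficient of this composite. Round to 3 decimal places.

Var(C) = 2² + 3² + 2² + 3² + 2·[6·0.23 + 4·0.51 + 6·0.11 + 6·0.48 + 9·0.45 + 6·0.35] = 26 + 26.22 = 52.22.
With uncorrelated errors the cross-covariances are all true-score covariance, so they carry over unchanged; only the diagonal terms shrink to ρᵢσᵢ².
True-score variance = [2²·0.67 + 3²·0.67 + 2²·0.73 + 3²·0.72] + 26.22 = 18.11 + 26.22 = 44.33.
Reliability = 44.33 / 52.22 = 0.849.

0.849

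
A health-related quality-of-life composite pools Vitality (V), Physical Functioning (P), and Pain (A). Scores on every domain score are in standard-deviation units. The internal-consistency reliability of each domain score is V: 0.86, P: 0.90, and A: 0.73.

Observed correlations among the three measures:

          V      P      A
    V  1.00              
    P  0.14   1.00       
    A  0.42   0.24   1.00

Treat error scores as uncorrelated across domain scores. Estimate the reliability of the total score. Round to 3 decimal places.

Var(V+P+A) = 3 + 2·[0.14 + 0.42 + 0.24] = 3 + 1.6 = 4.6.
Because errors are independent across components, Cov(Tᵢ,Tⱼ) = Cov(Xᵢ,Xⱼ); the off-diagonal part of the true-score variance is the same as above.
True-score variance = [0.86 + 0.90 + 0.73] + 1.6 = 2.49 + 1.6 = 4.09.
Reliability = 4.09 / 4.6 = 0.889.

0.889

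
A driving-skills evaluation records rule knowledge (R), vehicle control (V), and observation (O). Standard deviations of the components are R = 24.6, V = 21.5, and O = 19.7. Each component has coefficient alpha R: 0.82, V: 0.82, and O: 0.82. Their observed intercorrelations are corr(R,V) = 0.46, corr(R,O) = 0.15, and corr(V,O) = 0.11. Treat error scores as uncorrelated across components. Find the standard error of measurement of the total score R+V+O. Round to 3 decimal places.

16.186

Var(total) = 1455.5 + 725.155 = 2180.66.
True-score variance = 1193.51 + 725.155 = 1918.66, so reliability = 0.8799.
Error variance = 2180.66 − 1918.66 = 261.99; SEM = √261.99 = 16.186.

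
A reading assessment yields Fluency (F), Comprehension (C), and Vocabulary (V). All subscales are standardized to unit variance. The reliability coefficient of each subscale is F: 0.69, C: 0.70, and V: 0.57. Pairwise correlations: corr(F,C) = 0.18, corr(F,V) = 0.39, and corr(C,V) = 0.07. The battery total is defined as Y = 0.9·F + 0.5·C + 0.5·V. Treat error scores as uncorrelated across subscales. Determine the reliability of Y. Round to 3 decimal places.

0.767

Var(Y) = 0.9² + 0.5² + 0.5² + 2·[0.45·0.18 + 0.45·0.39 + 0.25·0.07] = 1.31 + 0.548 = 1.858.
Under uncorrelated errors the observed covariances equal the true-score covariances, so only the own-variance terms attenuate.
True-score variance = [0.9²·0.69 + 0.5²·0.70 + 0.5²·0.57] + 0.548 = 0.8764 + 0.548 = 1.4244.
Reliability = 1.4244 / 1.858 = 0.767.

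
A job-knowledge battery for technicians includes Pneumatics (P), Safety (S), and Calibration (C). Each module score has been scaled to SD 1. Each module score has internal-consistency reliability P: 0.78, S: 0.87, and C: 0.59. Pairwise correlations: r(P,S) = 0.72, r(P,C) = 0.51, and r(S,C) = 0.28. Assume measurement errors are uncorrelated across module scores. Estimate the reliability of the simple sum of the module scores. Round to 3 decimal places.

Var(P+S+C) = 3 + 2·[0.72 + 0.51 + 0.28] = 3 + 3.02 = 6.02.
Because errors are independent across components, Cov(Tᵢ,Tⱼ) = Cov(Xᵢ,Xⱼ); the off-diagonal part of the true-score variance is the same as above.
True-score variance = [0.78 + 0.87 + 0.59] + 3.02 = 2.24 + 3.02 = 5.26.
Reliability = 5.26 / 6.02 = 0.874.

0.874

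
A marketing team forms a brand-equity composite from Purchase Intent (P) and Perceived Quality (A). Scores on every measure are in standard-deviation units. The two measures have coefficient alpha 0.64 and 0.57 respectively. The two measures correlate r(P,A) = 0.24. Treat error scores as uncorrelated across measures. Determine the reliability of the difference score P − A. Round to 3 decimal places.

0.480

Var(P−A) = 1 + 1 − 2·0.24 = 2 − 0.48 = 1.52.
With uncorrelated errors the cross-covariances are all true-score covariance, so they carry over unchanged; only the diagonal terms shrink to ρᵢσᵢ².
True-score variance = [0.64 + 0.57] − 0.48 = 1.21 − 0.48 = 0.73.
Reliability = 0.73 / 1.52 = 0.480.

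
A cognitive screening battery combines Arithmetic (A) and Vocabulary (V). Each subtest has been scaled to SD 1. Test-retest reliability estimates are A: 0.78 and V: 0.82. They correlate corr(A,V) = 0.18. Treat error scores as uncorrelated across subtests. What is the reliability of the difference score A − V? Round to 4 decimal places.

0.7561

Var(A−V) = 1 + 1 − 2·0.18 = 2 − 0.36 = 1.64.
Under uncorrelated errors the observed covariances equal the true-score covariances, so only the own-variance terms attenuate.
True-score variance = [0.78 + 0.82] − 0.36 = 1.6 − 0.36 = 1.24.
Reliability = 1.24 / 1.64 = 0.7561.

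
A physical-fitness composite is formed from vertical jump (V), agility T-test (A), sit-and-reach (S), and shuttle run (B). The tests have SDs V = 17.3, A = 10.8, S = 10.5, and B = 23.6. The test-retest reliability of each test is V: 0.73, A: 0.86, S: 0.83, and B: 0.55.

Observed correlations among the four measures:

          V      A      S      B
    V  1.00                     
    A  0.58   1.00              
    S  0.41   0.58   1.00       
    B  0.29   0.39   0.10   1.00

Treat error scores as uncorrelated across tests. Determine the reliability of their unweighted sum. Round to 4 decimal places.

Var(V+A+S+B) = 17.3² + 10.8² + 10.5² + 23.6² + 2·[17.3·10.8·0.58 + 17.3·10.5·0.41 + 17.3·23.6·0.29 + 10.8·10.5·0.58 + 10.8·23.6·0.39 + 10.5·23.6·0.10] = 1083.14 + 982.4 = 2065.54.
Because errors are independent across components, Cov(Tᵢ,Tⱼ) = Cov(Xᵢ,Xⱼ); the off-diagonal part of the true-score variance is the same as above.
True-score variance = [17.3²·0.73 + 10.8²·0.86 + 10.5²·0.83 + 23.6²·0.55] + 982.4 = 716.628 + 982.4 = 1699.03.
Reliability = 1699.03 / 2065.54 = 0.8226.

0.8226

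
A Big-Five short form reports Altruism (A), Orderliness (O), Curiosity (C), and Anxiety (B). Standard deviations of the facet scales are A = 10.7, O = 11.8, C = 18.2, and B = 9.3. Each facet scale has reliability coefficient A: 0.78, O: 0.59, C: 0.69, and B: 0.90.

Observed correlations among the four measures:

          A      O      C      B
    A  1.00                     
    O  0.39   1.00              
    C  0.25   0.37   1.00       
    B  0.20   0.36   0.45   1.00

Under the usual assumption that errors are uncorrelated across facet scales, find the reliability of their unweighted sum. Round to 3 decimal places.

Var(A+O+C+B) = 10.7² + 11.8² + 18.2² + 9.3² + 2·[10.7·11.8·0.39 + 10.7·18.2·0.25 + 10.7·9.3·0.20 + 11.8·18.2·0.37 + 11.8·9.3·0.36 + 18.2·9.3·0.45] = 671.46 + 625.926 = 1297.39.
With uncorrelated errors the cross-covariances are all true-score covariance, so they carry over unchanged; only the diagonal terms shrink to ρᵢσᵢ².
True-score variance = [10.7²·0.78 + 11.8²·0.59 + 18.2²·0.69 + 9.3²·0.90] + 625.926 = 477.85 + 625.926 = 1103.78.
Reliability = 1103.78 / 1297.39 = 0.851.

0.851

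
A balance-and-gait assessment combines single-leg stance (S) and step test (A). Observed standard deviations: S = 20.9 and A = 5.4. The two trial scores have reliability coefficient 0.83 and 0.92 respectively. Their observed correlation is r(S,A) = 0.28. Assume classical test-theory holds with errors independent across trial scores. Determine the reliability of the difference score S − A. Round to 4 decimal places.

0.8098

Var(S−A) = 20.9² + 5.4² − 2·20.9·5.4·0.28 = 465.97 − 63.2016 = 402.768.
With uncorrelated errors the cross-covariances are all true-score covariance, so they carry over unchanged; only the diagonal terms shrink to ρᵢσᵢ².
True-score variance = [20.9²·0.83 + 5.4²·0.92] − 63.2016 = 389.379 − 63.2016 = 326.178.
Reliability = 326.178 / 402.768 = 0.8098.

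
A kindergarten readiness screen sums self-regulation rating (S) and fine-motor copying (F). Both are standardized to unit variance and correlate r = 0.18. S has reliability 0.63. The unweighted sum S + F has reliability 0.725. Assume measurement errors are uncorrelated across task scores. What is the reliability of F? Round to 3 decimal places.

Var(S+F) = 2 + 2·0.18 = 2.360.
True-score variance = ρ_S + ρ_F + 2·0.18, so 0.725 = (0.63 + ρ_F + 0.36) / 2.360.
ρ_F = 0.725·2.360 − 0.63 − 0.36 = 0.721.

0.721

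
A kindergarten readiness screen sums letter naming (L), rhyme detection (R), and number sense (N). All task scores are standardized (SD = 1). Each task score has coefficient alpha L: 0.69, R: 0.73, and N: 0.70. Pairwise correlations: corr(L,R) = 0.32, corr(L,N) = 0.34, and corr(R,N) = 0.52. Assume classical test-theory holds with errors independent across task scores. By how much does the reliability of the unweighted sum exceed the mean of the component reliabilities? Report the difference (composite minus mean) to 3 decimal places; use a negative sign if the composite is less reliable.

Var(sum) = 3 + 2.36 = 5.36; true-score variance = 2.12 + 2.36 = 4.48; composite reliability = 0.8358.
Mean component reliability = 0.7067.
Difference = 0.8358 − 0.7067 = 0.129.

0.129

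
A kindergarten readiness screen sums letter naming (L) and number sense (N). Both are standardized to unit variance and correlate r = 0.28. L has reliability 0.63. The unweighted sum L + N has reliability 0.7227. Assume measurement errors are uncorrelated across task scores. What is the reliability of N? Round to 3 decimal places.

Var(L+N) = 2 + 2·0.28 = 2.560.
True-score variance = ρ_L + ρ_N + 2·0.28, so 0.7227 = (0.63 + ρ_N + 0.56) / 2.560.
ρ_N = 0.7227·2.560 − 0.63 − 0.56 = 0.660.

0.660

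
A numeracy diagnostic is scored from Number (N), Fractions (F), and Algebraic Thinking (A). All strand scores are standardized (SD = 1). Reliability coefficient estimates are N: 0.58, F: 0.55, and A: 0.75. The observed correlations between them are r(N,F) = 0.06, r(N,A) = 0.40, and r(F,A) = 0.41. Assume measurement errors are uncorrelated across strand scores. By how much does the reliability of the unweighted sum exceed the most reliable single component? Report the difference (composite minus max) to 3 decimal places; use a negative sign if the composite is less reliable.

Var(sum) = 3 + 1.74 = 4.74; true-score variance = 1.88 + 1.74 = 3.62; composite reliability = 0.7637.
Max component reliability = 0.7500.
Difference = 0.7637 − 0.7500 = 0.014.

0.014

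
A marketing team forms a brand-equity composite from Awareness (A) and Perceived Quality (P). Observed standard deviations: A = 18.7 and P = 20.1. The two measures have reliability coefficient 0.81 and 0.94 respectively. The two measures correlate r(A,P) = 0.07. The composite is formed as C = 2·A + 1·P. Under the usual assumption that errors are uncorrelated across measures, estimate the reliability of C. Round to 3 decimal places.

0.848

Var(C) = 2²·18.7² + 20.1² + 2·[2·18.7·20.1·0.07] = 1802.77 + 105.244 = 1908.01.
Under uncorrelated errors the observed covariances equal the true-score covariances, so only the own-variance terms attenuate.
True-score variance = [2²·18.7²·0.81 + 20.1²·0.94] + 105.244 = 1512.76 + 105.244 = 1618.01.
Reliability = 1618.01 / 1908.01 = 0.848.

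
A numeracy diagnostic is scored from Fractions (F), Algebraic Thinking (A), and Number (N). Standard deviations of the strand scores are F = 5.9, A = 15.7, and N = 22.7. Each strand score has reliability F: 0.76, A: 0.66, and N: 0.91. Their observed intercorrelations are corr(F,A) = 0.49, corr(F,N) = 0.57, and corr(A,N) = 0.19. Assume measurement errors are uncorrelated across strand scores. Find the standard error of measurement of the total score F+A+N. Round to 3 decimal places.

Var(total) = 796.59 + 378.886 = 1175.48.
True-score variance = 658.053 + 378.886 = 1036.94, so reliability = 0.8821.
Error variance = 1175.48 − 1036.94 = 138.537; SEM = √138.537 = 11.770.

11.770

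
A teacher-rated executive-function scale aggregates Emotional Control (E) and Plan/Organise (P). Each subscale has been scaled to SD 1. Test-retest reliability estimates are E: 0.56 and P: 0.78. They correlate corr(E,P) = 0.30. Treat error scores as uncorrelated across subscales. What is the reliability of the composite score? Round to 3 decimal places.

0.746

Var(E+P) = 2 + 2·[0.30] = 2 + 0.6 = 2.6.
Under uncorrelated errors the observed covariances equal the true-score covariances, so only the own-variance terms attenuate.
True-score variance = [0.56 + 0.78] + 0.6 = 1.34 + 0.6 = 1.94.
Reliability = 1.94 / 2.6 = 0.746.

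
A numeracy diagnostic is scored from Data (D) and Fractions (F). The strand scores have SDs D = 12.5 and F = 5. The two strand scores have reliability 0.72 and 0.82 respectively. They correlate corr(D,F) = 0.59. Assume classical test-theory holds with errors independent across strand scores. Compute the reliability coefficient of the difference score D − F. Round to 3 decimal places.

0.551

Var(D−F) = 12.5² + 5² − 2·12.5·5·0.59 = 181.25 − 73.75 = 107.5.
Because errors are independent across components, Cov(Tᵢ,Tⱼ) = Cov(Xᵢ,Xⱼ); the off-diagonal part of the true-score variance is the same as above.
True-score variance = [12.5²·0.72 + 5²·0.82] − 73.75 = 133 − 73.75 = 59.25.
Reliability = 59.25 / 107.5 = 0.551.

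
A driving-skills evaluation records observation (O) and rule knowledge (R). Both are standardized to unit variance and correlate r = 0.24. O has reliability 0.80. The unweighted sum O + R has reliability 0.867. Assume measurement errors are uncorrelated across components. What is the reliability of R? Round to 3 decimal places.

0.870

Var(O+R) = 2 + 2·0.24 = 2.480.
True-score variance = ρ_O + ρ_R + 2·0.24, so 0.867 = (0.80 + ρ_R + 0.48) / 2.480.
ρ_R = 0.867·2.480 − 0.80 − 0.48 = 0.870.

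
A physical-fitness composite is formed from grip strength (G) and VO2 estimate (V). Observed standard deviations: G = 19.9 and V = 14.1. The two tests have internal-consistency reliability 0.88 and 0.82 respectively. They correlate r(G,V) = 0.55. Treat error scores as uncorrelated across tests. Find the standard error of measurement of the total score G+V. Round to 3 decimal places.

9.127

Var(total) = 594.82 + 308.649 = 903.469.
True-score variance = 511.513 + 308.649 = 820.162, so reliability = 0.9078.
Error variance = 903.469 − 820.162 = 83.307; SEM = √83.307 = 9.127.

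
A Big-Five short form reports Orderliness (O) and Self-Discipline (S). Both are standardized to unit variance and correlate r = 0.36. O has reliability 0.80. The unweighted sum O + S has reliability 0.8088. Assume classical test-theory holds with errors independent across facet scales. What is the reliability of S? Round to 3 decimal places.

0.680

Var(O+S) = 2 + 2·0.36 = 2.720.
True-score variance = ρ_O + ρ_S + 2·0.36, so 0.8088 = (0.80 + ρ_S + 0.72) / 2.720.
ρ_S = 0.8088·2.720 − 0.80 − 0.72 = 0.680.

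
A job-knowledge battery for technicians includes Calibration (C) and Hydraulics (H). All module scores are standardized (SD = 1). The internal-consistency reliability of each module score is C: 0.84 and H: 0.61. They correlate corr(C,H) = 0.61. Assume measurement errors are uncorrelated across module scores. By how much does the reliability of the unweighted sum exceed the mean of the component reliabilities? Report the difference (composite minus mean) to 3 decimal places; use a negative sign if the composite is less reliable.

Var(sum) = 2 + 1.22 = 3.22; true-score variance = 1.45 + 1.22 = 2.67; composite reliability = 0.8292.
Mean component reliability = 0.7250.
Difference = 0.8292 − 0.7250 = 0.104.

0.104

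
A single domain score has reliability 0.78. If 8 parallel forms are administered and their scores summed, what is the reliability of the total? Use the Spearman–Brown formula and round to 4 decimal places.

ρ_k = kρ / (1 + (k−1)ρ) = 8·0.78 / (1 + 7·0.78) = 6.240 / 6.460 = 0.9659.

0.9659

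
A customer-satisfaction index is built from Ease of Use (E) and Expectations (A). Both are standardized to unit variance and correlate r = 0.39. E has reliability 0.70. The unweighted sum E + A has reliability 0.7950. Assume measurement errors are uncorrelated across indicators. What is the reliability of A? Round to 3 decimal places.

0.730

Var(E+A) = 2 + 2·0.39 = 2.780.
True-score variance = ρ_E + ρ_A + 2·0.39, so 0.7950 = (0.70 + ρ_A + 0.78) / 2.780.
ρ_A = 0.7950·2.780 − 0.70 − 0.78 = 0.730.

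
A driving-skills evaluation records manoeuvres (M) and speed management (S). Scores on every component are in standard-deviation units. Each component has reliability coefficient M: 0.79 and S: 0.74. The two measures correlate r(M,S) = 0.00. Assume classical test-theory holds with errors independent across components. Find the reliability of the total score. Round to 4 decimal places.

Var(M+S) = 2 + 2·[0.00] = 2 + 0 = 2.
Under uncorrelated errors the observed covariances equal the true-score covariances, so only the own-variance terms attenuate.
True-score variance = [0.79 + 0.74] + 0 = 1.53 + 0 = 1.53.
Reliability = 1.53 / 2 = 0.7650.

0.7650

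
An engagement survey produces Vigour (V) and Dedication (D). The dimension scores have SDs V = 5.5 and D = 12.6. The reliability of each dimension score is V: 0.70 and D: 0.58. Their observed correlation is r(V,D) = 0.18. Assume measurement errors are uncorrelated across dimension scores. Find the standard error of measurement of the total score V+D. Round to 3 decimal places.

8.704

Var(total) = 189.01 + 24.948 = 213.958.
True-score variance = 113.256 + 24.948 = 138.204, so reliability = 0.6459.
Error variance = 213.958 − 138.204 = 75.7542; SEM = √75.7542 = 8.704.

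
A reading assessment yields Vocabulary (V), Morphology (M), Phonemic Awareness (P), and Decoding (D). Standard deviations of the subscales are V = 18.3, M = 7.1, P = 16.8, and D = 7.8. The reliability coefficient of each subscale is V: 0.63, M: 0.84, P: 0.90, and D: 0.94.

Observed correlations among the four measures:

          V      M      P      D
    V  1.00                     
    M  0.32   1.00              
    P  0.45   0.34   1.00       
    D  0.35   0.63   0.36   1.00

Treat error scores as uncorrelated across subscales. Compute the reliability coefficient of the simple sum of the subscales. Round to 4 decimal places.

Var(V+M+P+D) = 18.3² + 7.1² + 16.8² + 7.8² + 2·[18.3·7.1·0.32 + 18.3·16.8·0.45 + 18.3·7.8·0.35 + 7.1·16.8·0.34 + 7.1·7.8·0.63 + 16.8·7.8·0.36] = 728.38 + 705.007 = 1433.39.
With uncorrelated errors the cross-covariances are all true-score covariance, so they carry over unchanged; only the diagonal terms shrink to ρᵢσᵢ².
True-score variance = [18.3²·0.63 + 7.1²·0.84 + 16.8²·0.90 + 7.8²·0.94] + 705.007 = 564.531 + 705.007 = 1269.54.
Reliability = 1269.54 / 1433.39 = 0.8857.

0.8857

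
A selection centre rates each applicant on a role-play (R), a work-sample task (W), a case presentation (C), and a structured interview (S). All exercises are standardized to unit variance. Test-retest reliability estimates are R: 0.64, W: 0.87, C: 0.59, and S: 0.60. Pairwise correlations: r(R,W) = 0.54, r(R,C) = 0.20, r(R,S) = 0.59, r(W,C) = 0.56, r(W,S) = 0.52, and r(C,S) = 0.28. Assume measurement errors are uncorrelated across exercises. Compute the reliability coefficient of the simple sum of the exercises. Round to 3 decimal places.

Var(R+W+C+S) = 4 + 2·[0.54 + 0.20 + 0.59 + 0.56 + 0.52 + 0.28] = 4 + 5.38 = 9.38.
With uncorrelated errors the cross-covariances are all true-score covariance, so they carry over unchanged; only the diagonal terms shrink to ρᵢσᵢ².
True-score variance = [0.64 + 0.87 + 0.59 + 0.60] + 5.38 = 2.7 + 5.38 = 8.08.
Reliability = 8.08 / 9.38 = 0.861.

0.861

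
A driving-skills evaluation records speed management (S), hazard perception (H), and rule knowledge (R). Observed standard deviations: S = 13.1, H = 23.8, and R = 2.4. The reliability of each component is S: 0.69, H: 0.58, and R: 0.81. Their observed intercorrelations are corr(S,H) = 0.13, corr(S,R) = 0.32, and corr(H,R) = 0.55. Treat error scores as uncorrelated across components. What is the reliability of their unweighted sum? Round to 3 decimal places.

Var(S+H+R) = 13.1² + 23.8² + 2.4² + 2·[13.1·23.8·0.13 + 13.1·2.4·0.32 + 23.8·2.4·0.55] = 743.81 + 164.016 = 907.826.
With uncorrelated errors the cross-covariances are all true-score covariance, so they carry over unchanged; only the diagonal terms shrink to ρᵢσᵢ².
True-score variance = [13.1²·0.69 + 23.8²·0.58 + 2.4²·0.81] + 164.016 = 451.612 + 164.016 = 615.628.
Reliability = 615.628 / 907.826 = 0.678.

0.678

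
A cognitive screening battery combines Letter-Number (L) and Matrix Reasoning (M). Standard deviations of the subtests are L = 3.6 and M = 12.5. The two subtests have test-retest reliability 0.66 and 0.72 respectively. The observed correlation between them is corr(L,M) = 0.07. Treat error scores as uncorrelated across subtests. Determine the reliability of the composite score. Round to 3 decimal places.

Var(L+M) = 3.6² + 12.5² + 2·[3.6·12.5·0.07] = 169.21 + 6.3 = 175.51.
Under uncorrelated errors the observed covariances equal the true-score covariances, so only the own-variance terms attenuate.
True-score variance = [3.6²·0.66 + 12.5²·0.72] + 6.3 = 121.054 + 6.3 = 127.354.
Reliability = 127.354 / 175.51 = 0.726.

0.726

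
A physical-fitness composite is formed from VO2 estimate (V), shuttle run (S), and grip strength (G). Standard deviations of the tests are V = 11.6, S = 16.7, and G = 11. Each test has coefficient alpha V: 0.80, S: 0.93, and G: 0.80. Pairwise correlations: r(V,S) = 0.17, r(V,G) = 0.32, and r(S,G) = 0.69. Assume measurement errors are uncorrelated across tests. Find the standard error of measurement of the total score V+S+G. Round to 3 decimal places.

Var(total) = 534.45 + 401.035 = 935.485.
True-score variance = 463.816 + 401.035 = 864.851, so reliability = 0.9245.
Error variance = 935.485 − 864.851 = 70.6343; SEM = √70.6343 = 8.404.

8.404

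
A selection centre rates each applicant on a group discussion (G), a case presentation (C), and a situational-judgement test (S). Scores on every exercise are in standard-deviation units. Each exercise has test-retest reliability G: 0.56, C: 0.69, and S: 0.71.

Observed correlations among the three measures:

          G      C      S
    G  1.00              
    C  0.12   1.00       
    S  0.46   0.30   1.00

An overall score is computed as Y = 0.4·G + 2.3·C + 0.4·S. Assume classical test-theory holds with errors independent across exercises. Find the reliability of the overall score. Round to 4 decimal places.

0.7310

Var(Y) = 0.4² + 2.3² + 0.4² + 2·[0.92·0.12 + 0.16·0.46 + 0.92·0.30] = 5.61 + 0.92 = 6.53.
Under uncorrelated errors the observed covariances equal the true-score covariances, so only the own-variance terms attenuate.
True-score variance = [0.4²·0.56 + 2.3²·0.69 + 0.4²·0.71] + 0.92 = 3.8533 + 0.92 = 4.7733.
Reliability = 4.7733 / 6.53 = 0.7310.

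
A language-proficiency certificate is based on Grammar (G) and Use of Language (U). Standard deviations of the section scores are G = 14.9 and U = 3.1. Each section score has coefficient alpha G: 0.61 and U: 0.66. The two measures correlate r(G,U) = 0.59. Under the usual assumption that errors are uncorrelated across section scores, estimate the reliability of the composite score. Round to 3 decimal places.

0.686

Var(G+U) = 14.9² + 3.1² + 2·[14.9·3.1·0.59] = 231.62 + 54.5042 = 286.124.
Because errors are independent across components, Cov(Tᵢ,Tⱼ) = Cov(Xᵢ,Xⱼ); the off-diagonal part of the true-score variance is the same as above.
True-score variance = [14.9²·0.61 + 3.1²·0.66] + 54.5042 = 141.769 + 54.5042 = 196.273.
Reliability = 196.273 / 286.124 = 0.686.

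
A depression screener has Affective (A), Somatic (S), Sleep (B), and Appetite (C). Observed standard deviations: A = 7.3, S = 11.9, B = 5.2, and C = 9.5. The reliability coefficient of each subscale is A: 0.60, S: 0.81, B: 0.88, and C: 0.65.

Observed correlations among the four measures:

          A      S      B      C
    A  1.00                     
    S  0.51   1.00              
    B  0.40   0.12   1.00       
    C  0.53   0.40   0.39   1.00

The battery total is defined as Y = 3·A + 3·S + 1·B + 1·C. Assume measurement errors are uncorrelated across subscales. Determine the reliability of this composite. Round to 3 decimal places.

0.859

Var(Y) = 3²·7.3² + 3²·11.9² + 5.2² + 9.5² + 2·[9·7.3·11.9·0.51 + 3·7.3·5.2·0.40 + 3·7.3·9.5·0.53 + 3·11.9·5.2·0.12 + 3·11.9·9.5·0.40 + 5.2·9.5·0.39] = 1871.39 + 1463.51 = 3334.9.
Because errors are independent across components, Cov(Tᵢ,Tⱼ) = Cov(Xᵢ,Xⱼ); the off-diagonal part of the true-score variance is the same as above.
True-score variance = [3²·7.3²·0.60 + 3²·11.9²·0.81 + 5.2²·0.88 + 9.5²·0.65] + 1463.51 = 1402.56 + 1463.51 = 2866.07.
Reliability = 2866.07 / 3334.9 = 0.859.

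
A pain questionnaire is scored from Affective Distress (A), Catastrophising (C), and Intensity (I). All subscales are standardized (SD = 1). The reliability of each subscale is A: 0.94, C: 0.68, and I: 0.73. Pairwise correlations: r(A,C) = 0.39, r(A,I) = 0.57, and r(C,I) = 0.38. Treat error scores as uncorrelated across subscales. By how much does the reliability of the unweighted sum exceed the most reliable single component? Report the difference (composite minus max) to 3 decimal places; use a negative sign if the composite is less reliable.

Var(sum) = 3 + 2.68 = 5.68; true-score variance = 2.35 + 2.68 = 5.03; composite reliability = 0.8856.
Max component reliability = 0.9400.
Difference = 0.8856 − 0.9400 = -0.054.

-0.054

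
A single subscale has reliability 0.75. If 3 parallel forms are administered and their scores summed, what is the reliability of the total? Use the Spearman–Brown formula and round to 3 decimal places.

0.900

ρ_k = kρ / (1 + (k−1)ρ) = 3·0.75 / (1 + 2·0.75) = 2.250 / 2.500 = 0.900.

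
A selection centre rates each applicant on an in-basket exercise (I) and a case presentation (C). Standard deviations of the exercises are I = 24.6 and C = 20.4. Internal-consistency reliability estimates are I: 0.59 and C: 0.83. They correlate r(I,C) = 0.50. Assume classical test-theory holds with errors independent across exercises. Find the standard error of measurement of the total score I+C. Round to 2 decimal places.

17.86

Var(total) = 1021.32 + 501.84 = 1523.16.
True-score variance = 702.457 + 501.84 = 1204.3, so reliability = 0.7907.
Error variance = 1523.16 − 1204.3 = 318.863; SEM = √318.863 = 17.86.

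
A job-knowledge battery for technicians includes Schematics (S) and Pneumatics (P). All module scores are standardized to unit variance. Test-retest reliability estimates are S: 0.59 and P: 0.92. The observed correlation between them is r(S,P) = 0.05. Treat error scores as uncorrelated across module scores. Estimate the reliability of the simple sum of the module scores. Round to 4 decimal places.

0.7667

Var(S+P) = 2 + 2·[0.05] = 2 + 0.1 = 2.1.
Under uncorrelated errors the observed covariances equal the true-score covariances, so only the own-variance terms attenuate.
True-score variance = [0.59 + 0.92] + 0.1 = 1.51 + 0.1 = 1.61.
Reliability = 1.61 / 2.1 = 0.7667.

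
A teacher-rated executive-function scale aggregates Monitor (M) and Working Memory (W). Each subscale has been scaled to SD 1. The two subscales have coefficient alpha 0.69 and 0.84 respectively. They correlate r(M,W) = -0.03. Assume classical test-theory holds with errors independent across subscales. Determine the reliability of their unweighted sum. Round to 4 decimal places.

0.7577

Var(M+W) = 2 + 2·[(-0.03)] = 2 − 0.06 = 1.94.
With uncorrelated errors the cross-covariances are all true-score covariance, so they carry over unchanged; only the diagonal terms shrink to ρᵢσᵢ².
True-score variance = [0.69 + 0.84] − 0.06 = 1.53 − 0.06 = 1.47.
Reliability = 1.47 / 1.94 = 0.7577.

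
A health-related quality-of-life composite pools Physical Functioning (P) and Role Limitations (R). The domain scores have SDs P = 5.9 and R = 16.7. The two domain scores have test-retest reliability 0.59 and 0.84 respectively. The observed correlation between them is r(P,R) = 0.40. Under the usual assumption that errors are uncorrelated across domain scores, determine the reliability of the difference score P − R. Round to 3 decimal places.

0.749

Var(P−R) = 5.9² + 16.7² − 2·5.9·16.7·0.40 = 313.7 − 78.824 = 234.876.
Under uncorrelated errors the observed covariances equal the true-score covariances, so only the own-variance terms attenuate.
True-score variance = [5.9²·0.59 + 16.7²·0.84] − 78.824 = 254.805 − 78.824 = 175.981.
Reliability = 175.981 / 234.876 = 0.749.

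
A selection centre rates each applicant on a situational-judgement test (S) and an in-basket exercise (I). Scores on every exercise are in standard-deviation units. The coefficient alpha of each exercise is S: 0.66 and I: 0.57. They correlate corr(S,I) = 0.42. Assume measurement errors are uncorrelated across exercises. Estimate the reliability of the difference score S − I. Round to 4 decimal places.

0.3362

Var(S−I) = 1 + 1 − 2·0.42 = 2 − 0.84 = 1.16.
With uncorrelated errors the cross-covariances are all true-score covariance, so they carry over unchanged; only the diagonal terms shrink to ρᵢσᵢ².
True-score variance = [0.66 + 0.57] − 0.84 = 1.23 − 0.84 = 0.39.
Reliability = 0.39 / 1.16 = 0.3362.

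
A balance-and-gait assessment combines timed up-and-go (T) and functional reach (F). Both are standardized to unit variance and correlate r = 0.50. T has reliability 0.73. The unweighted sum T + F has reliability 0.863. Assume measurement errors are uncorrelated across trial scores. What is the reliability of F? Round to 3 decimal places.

Var(T+F) = 2 + 2·0.50 = 3.000.
True-score variance = ρ_T + ρ_F + 2·0.50, so 0.863 = (0.73 + ρ_F + 1.00) / 3.000.
ρ_F = 0.863·3.000 − 0.73 − 1.00 = 0.859.

0.859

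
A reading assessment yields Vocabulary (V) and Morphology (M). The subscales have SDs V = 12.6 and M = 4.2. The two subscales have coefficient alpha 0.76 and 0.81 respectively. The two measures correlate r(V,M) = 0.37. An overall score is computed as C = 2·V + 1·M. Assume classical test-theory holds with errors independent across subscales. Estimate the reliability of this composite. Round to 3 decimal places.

0.787

Var(C) = 2²·12.6² + 4.2² + 2·[2·12.6·4.2·0.37] = 652.68 + 78.3216 = 731.002.
With uncorrelated errors the cross-covariances are all true-score covariance, so they carry over unchanged; only the diagonal terms shrink to ρᵢσᵢ².
True-score variance = [2²·12.6²·0.76 + 4.2²·0.81] + 78.3216 = 496.919 + 78.3216 = 575.24.
Reliability = 575.24 / 731.002 = 0.787.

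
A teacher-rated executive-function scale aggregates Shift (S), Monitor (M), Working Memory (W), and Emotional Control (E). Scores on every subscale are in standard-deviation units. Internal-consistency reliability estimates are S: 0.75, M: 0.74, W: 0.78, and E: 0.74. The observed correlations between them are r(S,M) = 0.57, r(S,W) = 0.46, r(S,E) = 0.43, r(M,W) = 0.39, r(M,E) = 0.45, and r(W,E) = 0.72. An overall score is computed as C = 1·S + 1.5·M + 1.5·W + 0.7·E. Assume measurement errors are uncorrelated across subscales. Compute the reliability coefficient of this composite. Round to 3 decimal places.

Var(C) = 1 + 1.5² + 1.5² + 0.7² + 2·[1.5·0.57 + 1.5·0.46 + 0.7·0.43 + 2.25·0.39 + 1.05·0.45 + 1.05·0.72] = 5.99 + 7.904 = 13.894.
Because errors are independent across components, Cov(Tᵢ,Tⱼ) = Cov(Xᵢ,Xⱼ); the off-diagonal part of the true-score variance is the same as above.
True-score variance = [0.75 + 1.5²·0.74 + 1.5²·0.78 + 0.7²·0.74] + 7.904 = 4.5326 + 7.904 = 12.4366.
Reliability = 12.4366 / 13.894 = 0.895.

0.895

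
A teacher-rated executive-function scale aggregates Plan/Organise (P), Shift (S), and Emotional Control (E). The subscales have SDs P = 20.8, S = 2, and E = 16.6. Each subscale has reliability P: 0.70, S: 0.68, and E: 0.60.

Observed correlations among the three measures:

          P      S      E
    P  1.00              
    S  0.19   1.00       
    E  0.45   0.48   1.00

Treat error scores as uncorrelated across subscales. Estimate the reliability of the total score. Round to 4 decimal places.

0.7746

Var(P+S+E) = 20.8² + 2² + 16.6² + 2·[20.8·2·0.19 + 20.8·16.6·0.45 + 2·16.6·0.48] = 712.2 + 358.432 = 1070.63.
Under uncorrelated errors the observed covariances equal the true-score covariances, so only the own-variance terms attenuate.
True-score variance = [20.8²·0.70 + 2²·0.68 + 16.6²·0.60] + 358.432 = 470.904 + 358.432 = 829.336.
Reliability = 829.336 / 1070.63 = 0.7746.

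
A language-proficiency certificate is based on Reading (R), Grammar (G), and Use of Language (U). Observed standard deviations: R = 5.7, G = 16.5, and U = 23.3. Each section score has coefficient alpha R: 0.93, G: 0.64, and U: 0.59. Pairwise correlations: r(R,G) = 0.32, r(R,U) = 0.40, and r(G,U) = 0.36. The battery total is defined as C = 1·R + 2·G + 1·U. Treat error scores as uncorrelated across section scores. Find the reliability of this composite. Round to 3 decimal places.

0.748

Var(C) = 5.7² + 2²·16.5² + 23.3² + 2·[2·5.7·16.5·0.32 + 5.7·23.3·0.40 + 2·16.5·23.3·0.36] = 1664.38 + 780.24 = 2444.62.
With uncorrelated errors the cross-covariances are all true-score covariance, so they carry over unchanged; only the diagonal terms shrink to ρᵢσᵢ².
True-score variance = [5.7²·0.93 + 2²·16.5²·0.64 + 23.3²·0.59] + 780.24 = 1047.48 + 780.24 = 1827.72.
Reliability = 1827.72 / 2444.62 = 0.748.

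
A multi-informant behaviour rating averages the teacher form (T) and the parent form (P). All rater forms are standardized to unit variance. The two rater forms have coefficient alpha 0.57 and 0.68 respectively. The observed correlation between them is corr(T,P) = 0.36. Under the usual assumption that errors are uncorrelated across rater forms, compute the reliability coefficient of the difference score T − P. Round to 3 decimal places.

0.414

Var(T−P) = 1 + 1 − 2·0.36 = 2 − 0.72 = 1.28.
With uncorrelated errors the cross-covariances are all true-score covariance, so they carry over unchanged; only the diagonal terms shrink to ρᵢσᵢ².
True-score variance = [0.57 + 0.68] − 0.72 = 1.25 − 0.72 = 0.53.
Reliability = 0.53 / 1.28 = 0.414.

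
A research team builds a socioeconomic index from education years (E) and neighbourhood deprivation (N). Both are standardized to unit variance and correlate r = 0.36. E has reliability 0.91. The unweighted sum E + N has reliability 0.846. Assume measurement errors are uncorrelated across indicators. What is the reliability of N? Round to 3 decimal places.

0.671

Var(E+N) = 2 + 2·0.36 = 2.720.
True-score variance = ρ_E + ρ_N + 2·0.36, so 0.846 = (0.91 + ρ_N + 0.72) / 2.720.
ρ_N = 0.846·2.720 − 0.91 − 0.72 = 0.671.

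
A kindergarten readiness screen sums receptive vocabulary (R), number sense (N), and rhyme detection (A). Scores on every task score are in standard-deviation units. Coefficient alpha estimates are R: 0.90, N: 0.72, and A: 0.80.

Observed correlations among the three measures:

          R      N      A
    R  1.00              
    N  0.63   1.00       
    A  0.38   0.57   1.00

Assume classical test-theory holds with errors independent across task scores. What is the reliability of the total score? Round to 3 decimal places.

0.906

Var(R+N+A) = 3 + 2·[0.63 + 0.38 + 0.57] = 3 + 3.16 = 6.16.
Because errors are independent across components, Cov(Tᵢ,Tⱼ) = Cov(Xᵢ,Xⱼ); the off-diagonal part of the true-score variance is the same as above.
True-score variance = [0.90 + 0.72 + 0.80] + 3.16 = 2.42 + 3.16 = 5.58.
Reliability = 5.58 / 6.16 = 0.906.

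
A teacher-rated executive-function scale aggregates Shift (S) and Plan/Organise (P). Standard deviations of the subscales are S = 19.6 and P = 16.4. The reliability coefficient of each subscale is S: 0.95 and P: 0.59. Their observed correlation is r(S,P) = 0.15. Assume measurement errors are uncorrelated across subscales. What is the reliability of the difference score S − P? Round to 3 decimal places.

Var(S−P) = 19.6² + 16.4² − 2·19.6·16.4·0.15 = 653.12 − 96.432 = 556.688.
With uncorrelated errors the cross-covariances are all true-score covariance, so they carry over unchanged; only the diagonal terms shrink to ρᵢσᵢ².
True-score variance = [19.6²·0.95 + 16.4²·0.59] − 96.432 = 523.638 − 96.432 = 427.206.
Reliability = 427.206 / 556.688 = 0.767.

0.767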